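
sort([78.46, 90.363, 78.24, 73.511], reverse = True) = [90.363, 78.46, 78.24, 73.511]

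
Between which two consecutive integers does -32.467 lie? -33 and -32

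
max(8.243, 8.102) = 8.243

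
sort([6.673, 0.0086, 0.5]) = [0.0086, 0.5, 6.673]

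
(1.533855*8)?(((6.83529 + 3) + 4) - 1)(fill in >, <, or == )<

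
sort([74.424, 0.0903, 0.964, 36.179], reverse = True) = [74.424, 36.179, 0.964, 0.0903]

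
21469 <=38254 True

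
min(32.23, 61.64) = 32.23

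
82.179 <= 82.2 True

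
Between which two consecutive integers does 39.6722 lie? 39 and 40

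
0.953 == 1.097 False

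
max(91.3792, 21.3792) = 91.3792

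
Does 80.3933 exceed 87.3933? No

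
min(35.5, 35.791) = 35.5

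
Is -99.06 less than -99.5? No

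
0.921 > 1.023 False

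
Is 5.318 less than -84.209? No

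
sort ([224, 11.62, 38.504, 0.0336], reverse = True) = [224, 38.504, 11.62, 0.0336]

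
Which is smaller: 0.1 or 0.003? 0.003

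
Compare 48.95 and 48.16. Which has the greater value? 48.95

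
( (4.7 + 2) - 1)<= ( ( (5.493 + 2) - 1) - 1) False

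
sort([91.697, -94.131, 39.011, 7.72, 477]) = [-94.131, 7.72, 39.011, 91.697, 477]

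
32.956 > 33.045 False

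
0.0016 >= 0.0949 False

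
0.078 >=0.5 False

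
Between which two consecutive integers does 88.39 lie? 88 and 89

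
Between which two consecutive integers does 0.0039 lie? 0 and 1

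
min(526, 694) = 526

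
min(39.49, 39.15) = 39.15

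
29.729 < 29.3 False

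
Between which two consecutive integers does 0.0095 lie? 0 and 1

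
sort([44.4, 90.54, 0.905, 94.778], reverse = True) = [94.778, 90.54, 44.4, 0.905]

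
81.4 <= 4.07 False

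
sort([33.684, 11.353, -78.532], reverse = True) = [33.684, 11.353, -78.532]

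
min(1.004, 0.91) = 0.91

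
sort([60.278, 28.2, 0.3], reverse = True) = [60.278, 28.2, 0.3]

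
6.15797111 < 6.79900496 True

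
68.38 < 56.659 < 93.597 False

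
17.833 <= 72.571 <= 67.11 False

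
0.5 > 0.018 True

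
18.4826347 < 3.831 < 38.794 False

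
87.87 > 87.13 True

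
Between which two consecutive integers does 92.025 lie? 92 and 93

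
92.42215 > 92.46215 False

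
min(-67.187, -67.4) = -67.4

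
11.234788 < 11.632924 True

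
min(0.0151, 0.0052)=0.0052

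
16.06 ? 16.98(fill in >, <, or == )<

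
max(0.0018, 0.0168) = 0.0168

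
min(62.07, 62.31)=62.07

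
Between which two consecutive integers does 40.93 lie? 40 and 41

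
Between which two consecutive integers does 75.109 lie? 75 and 76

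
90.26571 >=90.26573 False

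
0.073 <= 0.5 True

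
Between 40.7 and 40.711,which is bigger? 40.711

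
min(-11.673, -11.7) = -11.7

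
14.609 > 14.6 True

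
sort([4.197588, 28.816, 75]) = [4.197588, 28.816, 75]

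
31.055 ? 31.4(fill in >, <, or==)<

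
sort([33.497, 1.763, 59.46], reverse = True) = [59.46, 33.497, 1.763]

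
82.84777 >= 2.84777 True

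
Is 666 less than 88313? Yes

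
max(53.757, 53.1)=53.757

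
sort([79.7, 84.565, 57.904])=[57.904, 79.7, 84.565]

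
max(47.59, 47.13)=47.59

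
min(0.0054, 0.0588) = 0.0054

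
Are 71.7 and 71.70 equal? Yes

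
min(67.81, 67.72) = 67.72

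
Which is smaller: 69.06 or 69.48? 69.06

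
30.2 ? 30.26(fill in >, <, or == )<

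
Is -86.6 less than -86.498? Yes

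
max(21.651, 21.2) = 21.651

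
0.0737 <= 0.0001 False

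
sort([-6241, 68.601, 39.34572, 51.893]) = [-6241, 39.34572, 51.893, 68.601]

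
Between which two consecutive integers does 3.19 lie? 3 and 4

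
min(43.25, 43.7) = 43.25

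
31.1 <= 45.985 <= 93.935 True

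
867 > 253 True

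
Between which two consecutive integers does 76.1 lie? 76 and 77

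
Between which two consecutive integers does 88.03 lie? 88 and 89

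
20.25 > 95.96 False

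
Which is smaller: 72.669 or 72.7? 72.669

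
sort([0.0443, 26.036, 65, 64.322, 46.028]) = [0.0443, 26.036, 46.028, 64.322, 65]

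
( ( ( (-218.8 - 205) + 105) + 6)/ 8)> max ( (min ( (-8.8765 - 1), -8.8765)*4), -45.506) True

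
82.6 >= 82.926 False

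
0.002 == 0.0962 False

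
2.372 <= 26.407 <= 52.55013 True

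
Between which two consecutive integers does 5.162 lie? 5 and 6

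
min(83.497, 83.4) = 83.4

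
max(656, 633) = 656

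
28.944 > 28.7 True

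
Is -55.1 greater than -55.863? Yes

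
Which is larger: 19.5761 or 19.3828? 19.5761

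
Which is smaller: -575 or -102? -575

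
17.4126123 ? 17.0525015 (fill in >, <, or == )>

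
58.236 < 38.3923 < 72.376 False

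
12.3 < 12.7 True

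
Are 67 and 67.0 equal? Yes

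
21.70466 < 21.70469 True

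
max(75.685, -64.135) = 75.685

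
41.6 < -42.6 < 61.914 False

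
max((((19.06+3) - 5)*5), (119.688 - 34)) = 85.688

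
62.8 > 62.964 False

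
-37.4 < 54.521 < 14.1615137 False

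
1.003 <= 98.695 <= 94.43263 False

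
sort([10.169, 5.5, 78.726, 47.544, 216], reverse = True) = [216, 78.726, 47.544, 10.169, 5.5]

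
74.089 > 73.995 True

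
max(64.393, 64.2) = 64.393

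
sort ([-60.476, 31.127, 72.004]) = [-60.476, 31.127, 72.004]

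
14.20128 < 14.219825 True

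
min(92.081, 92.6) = 92.081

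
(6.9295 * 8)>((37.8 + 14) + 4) False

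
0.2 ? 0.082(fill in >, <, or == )>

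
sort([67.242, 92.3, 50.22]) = [50.22, 67.242, 92.3]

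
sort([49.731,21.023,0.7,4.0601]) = [0.7,4.0601,21.023,49.731]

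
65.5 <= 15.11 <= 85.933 False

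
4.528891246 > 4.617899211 False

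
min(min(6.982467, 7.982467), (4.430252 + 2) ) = 6.430252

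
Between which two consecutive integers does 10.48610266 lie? 10 and 11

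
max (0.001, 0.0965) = 0.0965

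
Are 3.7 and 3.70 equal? Yes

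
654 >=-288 True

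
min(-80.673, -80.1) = -80.673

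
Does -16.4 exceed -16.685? Yes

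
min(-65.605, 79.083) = -65.605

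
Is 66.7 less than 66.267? No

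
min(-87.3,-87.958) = -87.958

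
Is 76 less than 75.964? No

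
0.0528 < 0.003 False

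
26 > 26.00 False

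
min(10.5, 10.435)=10.435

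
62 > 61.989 True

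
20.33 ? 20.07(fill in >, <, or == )>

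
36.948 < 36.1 False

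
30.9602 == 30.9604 False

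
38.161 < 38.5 True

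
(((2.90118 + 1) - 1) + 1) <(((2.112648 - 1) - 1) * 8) False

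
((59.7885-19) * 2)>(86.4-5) True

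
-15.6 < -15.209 True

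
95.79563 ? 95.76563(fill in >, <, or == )>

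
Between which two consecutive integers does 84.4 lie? 84 and 85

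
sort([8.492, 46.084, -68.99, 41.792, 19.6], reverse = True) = [46.084, 41.792, 19.6, 8.492, -68.99]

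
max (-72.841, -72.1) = -72.1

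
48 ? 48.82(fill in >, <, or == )<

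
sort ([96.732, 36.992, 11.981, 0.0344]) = [0.0344, 11.981, 36.992, 96.732]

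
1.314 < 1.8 True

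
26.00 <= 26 True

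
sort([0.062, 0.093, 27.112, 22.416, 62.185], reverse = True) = [62.185, 27.112, 22.416, 0.093, 0.062]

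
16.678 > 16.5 True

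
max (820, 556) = 820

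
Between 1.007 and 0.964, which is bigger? 1.007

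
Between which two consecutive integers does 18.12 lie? 18 and 19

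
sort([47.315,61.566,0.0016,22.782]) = [0.0016,22.782,47.315,61.566]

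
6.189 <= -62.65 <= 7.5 False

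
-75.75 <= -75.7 True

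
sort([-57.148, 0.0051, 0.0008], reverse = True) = [0.0051, 0.0008, -57.148]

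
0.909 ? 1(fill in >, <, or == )<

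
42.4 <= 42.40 True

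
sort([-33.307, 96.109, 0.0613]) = [-33.307, 0.0613, 96.109]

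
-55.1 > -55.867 True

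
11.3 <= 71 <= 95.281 True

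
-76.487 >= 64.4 False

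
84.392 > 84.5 False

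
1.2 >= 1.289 False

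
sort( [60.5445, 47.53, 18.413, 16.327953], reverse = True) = [60.5445, 47.53, 18.413, 16.327953]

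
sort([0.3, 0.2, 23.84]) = [0.2, 0.3, 23.84]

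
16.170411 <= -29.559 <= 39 False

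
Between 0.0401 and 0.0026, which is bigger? 0.0401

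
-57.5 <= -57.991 False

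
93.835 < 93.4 False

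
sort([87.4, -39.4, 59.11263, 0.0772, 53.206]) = [-39.4, 0.0772, 53.206, 59.11263, 87.4]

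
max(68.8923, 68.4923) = 68.8923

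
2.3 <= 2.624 True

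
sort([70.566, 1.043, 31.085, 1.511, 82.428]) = [1.043, 1.511, 31.085, 70.566, 82.428]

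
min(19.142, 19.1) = 19.1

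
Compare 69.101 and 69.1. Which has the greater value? 69.101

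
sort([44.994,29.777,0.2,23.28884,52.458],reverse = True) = [52.458,44.994,29.777,23.28884,0.2]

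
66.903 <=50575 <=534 False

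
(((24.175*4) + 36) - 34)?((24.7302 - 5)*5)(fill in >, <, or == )>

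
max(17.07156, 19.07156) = 19.07156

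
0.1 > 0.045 True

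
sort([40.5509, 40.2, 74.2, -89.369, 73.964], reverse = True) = [74.2, 73.964, 40.5509, 40.2, -89.369]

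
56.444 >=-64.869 True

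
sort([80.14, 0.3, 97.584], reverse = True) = [97.584, 80.14, 0.3]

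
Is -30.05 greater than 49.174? No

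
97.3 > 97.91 False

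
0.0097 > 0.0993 False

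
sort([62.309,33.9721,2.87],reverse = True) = [62.309,33.9721,2.87]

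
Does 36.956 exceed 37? No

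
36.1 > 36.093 True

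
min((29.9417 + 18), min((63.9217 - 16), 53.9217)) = 47.9217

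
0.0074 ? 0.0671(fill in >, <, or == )<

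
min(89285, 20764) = 20764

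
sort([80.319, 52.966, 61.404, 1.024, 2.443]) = [1.024, 2.443, 52.966, 61.404, 80.319]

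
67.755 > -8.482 True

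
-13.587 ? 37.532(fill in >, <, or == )<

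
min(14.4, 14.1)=14.1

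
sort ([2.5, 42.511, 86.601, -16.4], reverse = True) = [86.601, 42.511, 2.5, -16.4]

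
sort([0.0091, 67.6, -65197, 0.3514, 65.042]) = [-65197, 0.0091, 0.3514, 65.042, 67.6]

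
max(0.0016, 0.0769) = 0.0769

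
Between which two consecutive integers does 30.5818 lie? 30 and 31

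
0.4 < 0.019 False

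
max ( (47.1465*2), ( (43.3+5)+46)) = 94.3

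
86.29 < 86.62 True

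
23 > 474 False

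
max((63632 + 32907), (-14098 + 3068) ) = 96539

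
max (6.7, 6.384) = 6.7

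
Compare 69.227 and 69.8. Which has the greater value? 69.8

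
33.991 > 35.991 False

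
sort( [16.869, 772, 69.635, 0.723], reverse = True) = [772, 69.635, 16.869, 0.723]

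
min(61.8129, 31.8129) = 31.8129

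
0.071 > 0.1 False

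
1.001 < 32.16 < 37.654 True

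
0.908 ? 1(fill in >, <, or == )<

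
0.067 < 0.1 True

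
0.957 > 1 False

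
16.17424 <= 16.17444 True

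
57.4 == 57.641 False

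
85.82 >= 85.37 True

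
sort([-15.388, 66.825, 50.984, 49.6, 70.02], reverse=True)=[70.02, 66.825, 50.984, 49.6, -15.388]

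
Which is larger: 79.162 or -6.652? 79.162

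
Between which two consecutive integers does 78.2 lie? 78 and 79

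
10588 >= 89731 False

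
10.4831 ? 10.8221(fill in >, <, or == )<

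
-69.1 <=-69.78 False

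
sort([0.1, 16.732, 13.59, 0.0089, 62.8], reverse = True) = [62.8, 16.732, 13.59, 0.1, 0.0089]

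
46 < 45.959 False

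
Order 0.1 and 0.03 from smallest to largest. 0.03, 0.1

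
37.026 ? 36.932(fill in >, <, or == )>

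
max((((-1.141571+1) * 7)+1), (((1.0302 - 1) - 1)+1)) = 0.0302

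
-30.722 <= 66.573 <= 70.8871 True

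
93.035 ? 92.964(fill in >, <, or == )>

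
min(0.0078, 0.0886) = 0.0078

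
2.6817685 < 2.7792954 True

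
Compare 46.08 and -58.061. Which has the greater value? 46.08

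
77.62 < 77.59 False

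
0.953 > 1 False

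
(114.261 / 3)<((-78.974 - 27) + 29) False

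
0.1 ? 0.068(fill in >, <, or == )>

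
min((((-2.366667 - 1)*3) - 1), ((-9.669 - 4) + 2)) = -11.669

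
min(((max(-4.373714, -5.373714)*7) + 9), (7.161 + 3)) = -21.615998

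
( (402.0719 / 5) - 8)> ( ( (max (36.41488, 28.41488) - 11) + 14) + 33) False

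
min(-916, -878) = -916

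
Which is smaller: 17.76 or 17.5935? 17.5935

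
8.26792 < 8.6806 True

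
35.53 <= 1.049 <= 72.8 False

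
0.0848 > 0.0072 True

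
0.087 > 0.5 False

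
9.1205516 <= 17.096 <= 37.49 True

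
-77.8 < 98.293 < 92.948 False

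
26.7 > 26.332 True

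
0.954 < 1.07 True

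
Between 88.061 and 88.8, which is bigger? 88.8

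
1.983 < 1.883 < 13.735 False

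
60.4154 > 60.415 True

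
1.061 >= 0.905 True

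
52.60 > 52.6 False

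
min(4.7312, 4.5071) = 4.5071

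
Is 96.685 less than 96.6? No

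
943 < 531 False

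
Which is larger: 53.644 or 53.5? 53.644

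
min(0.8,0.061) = 0.061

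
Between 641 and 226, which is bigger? 641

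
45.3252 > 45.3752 False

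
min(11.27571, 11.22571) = 11.22571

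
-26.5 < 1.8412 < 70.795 True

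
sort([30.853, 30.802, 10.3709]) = [10.3709, 30.802, 30.853]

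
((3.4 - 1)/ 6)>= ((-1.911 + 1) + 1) True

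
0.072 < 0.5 True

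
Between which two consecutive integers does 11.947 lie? 11 and 12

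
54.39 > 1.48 True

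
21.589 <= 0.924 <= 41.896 False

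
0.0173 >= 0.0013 True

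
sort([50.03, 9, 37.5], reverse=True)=[50.03, 37.5, 9]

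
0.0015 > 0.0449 False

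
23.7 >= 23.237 True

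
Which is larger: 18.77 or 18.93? 18.93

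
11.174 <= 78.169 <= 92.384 True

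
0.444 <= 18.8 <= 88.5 True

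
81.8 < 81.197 False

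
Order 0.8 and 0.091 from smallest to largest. 0.091, 0.8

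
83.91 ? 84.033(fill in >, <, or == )<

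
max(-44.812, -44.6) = -44.6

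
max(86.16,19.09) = 86.16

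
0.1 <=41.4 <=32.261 False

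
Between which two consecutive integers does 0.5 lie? 0 and 1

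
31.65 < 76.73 True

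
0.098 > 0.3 False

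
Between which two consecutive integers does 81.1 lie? 81 and 82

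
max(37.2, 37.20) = 37.20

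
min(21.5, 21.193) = 21.193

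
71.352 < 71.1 False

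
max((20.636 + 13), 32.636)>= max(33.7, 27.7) False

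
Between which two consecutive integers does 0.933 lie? 0 and 1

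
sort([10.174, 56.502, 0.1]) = [0.1, 10.174, 56.502]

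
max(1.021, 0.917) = 1.021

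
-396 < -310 True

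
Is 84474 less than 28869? No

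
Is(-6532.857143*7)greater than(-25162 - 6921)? No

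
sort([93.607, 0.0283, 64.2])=[0.0283, 64.2, 93.607]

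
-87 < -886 False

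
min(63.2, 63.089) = 63.089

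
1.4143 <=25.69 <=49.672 True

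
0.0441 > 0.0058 True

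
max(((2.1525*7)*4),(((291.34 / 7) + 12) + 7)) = 60.62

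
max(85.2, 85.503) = 85.503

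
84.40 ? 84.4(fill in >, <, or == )==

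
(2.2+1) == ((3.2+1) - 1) True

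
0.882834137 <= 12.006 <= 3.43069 False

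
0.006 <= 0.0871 True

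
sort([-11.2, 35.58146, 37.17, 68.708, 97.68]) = [-11.2, 35.58146, 37.17, 68.708, 97.68]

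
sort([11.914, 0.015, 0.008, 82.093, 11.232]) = [0.008, 0.015, 11.232, 11.914, 82.093]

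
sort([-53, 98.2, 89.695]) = [-53, 89.695, 98.2]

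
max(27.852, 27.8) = 27.852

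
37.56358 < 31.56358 False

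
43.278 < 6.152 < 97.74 False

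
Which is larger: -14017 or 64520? 64520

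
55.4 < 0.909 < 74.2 False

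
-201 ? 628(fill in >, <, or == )<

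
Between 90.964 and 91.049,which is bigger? 91.049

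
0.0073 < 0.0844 True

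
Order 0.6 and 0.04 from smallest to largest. 0.04, 0.6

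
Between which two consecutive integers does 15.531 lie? 15 and 16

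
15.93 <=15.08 False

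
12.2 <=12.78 True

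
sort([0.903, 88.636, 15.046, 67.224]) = [0.903, 15.046, 67.224, 88.636]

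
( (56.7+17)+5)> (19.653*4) True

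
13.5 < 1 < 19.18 False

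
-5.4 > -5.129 False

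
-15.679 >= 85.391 False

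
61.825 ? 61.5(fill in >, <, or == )>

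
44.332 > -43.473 True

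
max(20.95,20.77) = 20.95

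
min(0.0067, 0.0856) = 0.0067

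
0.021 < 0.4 True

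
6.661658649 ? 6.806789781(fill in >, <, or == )<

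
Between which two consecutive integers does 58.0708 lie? 58 and 59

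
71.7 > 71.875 False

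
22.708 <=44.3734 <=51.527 True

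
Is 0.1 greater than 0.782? No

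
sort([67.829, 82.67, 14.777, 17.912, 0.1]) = [0.1, 14.777, 17.912, 67.829, 82.67]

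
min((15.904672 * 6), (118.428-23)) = 95.428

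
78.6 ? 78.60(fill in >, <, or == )==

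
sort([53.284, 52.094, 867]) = [52.094, 53.284, 867]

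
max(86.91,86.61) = 86.91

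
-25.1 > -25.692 True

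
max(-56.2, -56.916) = -56.2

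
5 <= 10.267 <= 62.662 True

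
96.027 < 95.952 False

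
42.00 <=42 True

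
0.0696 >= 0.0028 True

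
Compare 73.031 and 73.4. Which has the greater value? 73.4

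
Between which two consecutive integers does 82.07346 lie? 82 and 83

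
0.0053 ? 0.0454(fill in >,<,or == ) <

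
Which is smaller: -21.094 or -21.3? -21.3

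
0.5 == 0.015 False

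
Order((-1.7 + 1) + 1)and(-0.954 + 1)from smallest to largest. (-0.954 + 1), ((-1.7 + 1) + 1)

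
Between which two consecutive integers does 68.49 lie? 68 and 69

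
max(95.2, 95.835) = 95.835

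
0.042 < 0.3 True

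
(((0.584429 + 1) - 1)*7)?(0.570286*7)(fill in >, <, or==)>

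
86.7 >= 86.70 True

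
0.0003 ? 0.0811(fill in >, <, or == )<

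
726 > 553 True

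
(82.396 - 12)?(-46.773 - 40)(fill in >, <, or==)>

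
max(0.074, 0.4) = 0.4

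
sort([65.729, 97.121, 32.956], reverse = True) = [97.121, 65.729, 32.956]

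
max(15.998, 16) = 16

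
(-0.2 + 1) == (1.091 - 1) False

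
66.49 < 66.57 True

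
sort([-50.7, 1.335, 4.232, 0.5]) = [-50.7, 0.5, 1.335, 4.232]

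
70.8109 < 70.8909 True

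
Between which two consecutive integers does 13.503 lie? 13 and 14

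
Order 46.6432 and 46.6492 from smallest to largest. 46.6432,46.6492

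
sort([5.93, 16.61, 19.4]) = [5.93, 16.61, 19.4]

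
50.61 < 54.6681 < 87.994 True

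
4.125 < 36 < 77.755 True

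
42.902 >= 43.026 False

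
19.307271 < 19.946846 True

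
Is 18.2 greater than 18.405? No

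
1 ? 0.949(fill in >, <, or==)>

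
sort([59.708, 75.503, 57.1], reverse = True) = [75.503, 59.708, 57.1]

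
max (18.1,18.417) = 18.417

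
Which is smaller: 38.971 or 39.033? 38.971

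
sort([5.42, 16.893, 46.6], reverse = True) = [46.6, 16.893, 5.42]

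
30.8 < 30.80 False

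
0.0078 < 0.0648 True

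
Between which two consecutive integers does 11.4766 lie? 11 and 12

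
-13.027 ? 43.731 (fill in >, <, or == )<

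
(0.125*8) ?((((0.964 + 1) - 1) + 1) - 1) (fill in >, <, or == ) >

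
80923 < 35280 False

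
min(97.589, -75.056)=-75.056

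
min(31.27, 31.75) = 31.27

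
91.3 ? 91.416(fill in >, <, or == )<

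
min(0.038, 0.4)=0.038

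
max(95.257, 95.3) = 95.3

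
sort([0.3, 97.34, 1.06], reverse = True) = [97.34, 1.06, 0.3]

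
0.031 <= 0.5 True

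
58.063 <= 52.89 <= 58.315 False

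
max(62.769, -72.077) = 62.769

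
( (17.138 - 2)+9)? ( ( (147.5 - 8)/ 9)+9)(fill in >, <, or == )<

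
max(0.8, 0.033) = 0.8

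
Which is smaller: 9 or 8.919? 8.919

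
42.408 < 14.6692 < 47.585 False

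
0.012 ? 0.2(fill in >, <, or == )<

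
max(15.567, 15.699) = 15.699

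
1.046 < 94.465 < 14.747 False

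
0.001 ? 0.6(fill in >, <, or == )<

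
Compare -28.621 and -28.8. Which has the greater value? -28.621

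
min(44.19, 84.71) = 44.19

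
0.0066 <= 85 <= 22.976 False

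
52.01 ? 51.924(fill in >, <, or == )>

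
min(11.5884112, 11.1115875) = 11.1115875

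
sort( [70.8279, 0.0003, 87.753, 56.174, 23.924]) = [0.0003, 23.924, 56.174, 70.8279, 87.753]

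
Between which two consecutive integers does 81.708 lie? 81 and 82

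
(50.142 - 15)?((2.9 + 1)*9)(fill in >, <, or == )>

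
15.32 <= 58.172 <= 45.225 False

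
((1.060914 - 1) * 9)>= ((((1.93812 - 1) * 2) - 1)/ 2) True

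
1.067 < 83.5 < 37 False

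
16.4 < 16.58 True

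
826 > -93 True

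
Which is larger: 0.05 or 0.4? 0.4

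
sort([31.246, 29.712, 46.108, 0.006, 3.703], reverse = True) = [46.108, 31.246, 29.712, 3.703, 0.006]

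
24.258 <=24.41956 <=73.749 True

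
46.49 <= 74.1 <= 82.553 True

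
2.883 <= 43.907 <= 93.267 True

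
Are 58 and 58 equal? Yes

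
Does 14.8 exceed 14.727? Yes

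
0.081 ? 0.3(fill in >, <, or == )<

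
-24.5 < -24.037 True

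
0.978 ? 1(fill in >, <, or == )<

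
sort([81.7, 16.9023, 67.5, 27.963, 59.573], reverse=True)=[81.7, 67.5, 59.573, 27.963, 16.9023]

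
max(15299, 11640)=15299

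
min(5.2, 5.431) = 5.2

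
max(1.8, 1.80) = 1.80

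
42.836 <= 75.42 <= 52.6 False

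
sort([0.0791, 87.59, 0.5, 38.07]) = [0.0791, 0.5, 38.07, 87.59]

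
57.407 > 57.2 True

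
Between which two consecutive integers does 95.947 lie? 95 and 96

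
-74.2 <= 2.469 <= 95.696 True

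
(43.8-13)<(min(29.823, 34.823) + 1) True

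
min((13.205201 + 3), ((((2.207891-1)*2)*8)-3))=16.205201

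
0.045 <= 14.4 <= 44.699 True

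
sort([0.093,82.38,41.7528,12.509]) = [0.093,12.509,41.7528,82.38]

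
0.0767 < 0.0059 False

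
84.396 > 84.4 False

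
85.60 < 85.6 False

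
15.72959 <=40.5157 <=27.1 False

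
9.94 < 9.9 False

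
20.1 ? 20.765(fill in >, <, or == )<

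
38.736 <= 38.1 False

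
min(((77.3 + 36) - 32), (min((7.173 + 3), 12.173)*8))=81.3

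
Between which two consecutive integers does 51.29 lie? 51 and 52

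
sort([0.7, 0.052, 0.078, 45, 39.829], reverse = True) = [45, 39.829, 0.7, 0.078, 0.052]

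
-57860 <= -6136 True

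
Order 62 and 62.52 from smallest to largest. 62, 62.52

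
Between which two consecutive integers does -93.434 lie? -94 and -93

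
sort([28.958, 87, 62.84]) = [28.958, 62.84, 87]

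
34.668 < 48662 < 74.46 False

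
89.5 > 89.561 False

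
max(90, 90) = 90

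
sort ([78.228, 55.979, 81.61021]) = [55.979, 78.228, 81.61021]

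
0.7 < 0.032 False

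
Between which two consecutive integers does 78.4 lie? 78 and 79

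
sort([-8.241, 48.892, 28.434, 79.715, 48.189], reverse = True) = [79.715, 48.892, 48.189, 28.434, -8.241]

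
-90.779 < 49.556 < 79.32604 True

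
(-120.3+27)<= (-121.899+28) False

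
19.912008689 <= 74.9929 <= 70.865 False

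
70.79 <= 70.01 False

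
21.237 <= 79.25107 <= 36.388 False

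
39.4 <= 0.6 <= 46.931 False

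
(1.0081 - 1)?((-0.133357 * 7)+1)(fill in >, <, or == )<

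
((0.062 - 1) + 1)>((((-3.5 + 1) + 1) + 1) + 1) False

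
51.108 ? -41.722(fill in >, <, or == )>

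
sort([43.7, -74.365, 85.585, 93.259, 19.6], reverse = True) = [93.259, 85.585, 43.7, 19.6, -74.365]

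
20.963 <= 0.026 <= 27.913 False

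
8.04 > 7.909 True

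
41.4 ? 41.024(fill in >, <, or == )>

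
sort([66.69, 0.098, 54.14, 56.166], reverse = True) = [66.69, 56.166, 54.14, 0.098]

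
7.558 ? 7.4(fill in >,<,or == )>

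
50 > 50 False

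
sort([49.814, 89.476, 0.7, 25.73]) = [0.7, 25.73, 49.814, 89.476]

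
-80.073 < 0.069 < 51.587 True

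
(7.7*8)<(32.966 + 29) True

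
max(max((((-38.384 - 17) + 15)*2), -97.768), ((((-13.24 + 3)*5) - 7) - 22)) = -80.2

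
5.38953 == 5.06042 False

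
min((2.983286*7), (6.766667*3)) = 20.300001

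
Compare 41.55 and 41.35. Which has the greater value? 41.55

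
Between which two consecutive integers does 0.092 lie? 0 and 1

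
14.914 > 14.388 True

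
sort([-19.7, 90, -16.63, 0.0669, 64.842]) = [-19.7, -16.63, 0.0669, 64.842, 90]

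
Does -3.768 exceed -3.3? No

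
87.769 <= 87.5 False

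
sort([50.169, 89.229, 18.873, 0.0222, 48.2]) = [0.0222, 18.873, 48.2, 50.169, 89.229]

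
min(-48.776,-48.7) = -48.776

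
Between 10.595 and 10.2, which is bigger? 10.595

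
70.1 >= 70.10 True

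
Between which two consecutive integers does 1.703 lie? 1 and 2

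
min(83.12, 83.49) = 83.12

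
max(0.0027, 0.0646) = 0.0646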